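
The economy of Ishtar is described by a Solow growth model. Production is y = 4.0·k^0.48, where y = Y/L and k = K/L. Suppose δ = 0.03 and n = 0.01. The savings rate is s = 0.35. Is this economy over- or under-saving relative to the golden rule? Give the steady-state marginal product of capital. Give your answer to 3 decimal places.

The effective depreciation rate is n + δ = 0.01 + 0.03 = 0.04.
Steady-state k*: s·A·k^0.48 = 0.04·k gives k* = (0.35·4.0/0.04)^(1/0.52) ≈ 931.8835.
MPK = 0.48·4.0·931.8835^(-0.52) ≈ 0.0549.
MPK > n+δ = 0.04, so the economy is dynamically efficient (under-saving).

under-saving; MPK ≈ 0.055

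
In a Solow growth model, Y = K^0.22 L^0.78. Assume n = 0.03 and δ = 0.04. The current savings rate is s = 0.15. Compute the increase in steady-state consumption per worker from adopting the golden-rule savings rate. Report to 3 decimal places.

Break-even investment rate: n + δ = 0.03 + 0.04 = 0.07.
Current steady state (s = 0.15): k* = (0.15/0.07)^(1/0.78) ≈ 2.6567, y* = 2.6567^0.22 ≈ 1.2398, c* = (1−0.15)·1.2398 ≈ 1.0538.
Setting f'(k) = n+δ gives 0.22·k^(0.22−1) = 0.07, hence k_gold = (0.22/0.07)^(1/0.78) ≈ 4.3411.
y_gold = 4.3411^0.22 ≈ 1.3812, c_gold = y_gold − 0.07·k_gold ≈ 1.0774.
Gain: Δc = 1.0774 − 1.0538 ≈ 0.0235.

Δc ≈ 0.024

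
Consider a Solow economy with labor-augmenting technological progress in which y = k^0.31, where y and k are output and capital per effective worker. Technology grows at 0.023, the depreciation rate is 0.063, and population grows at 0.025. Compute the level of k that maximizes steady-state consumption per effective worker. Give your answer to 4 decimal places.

k_gold ≈ 4.4303

Break-even investment rate: n + g + δ = 0.025 + 0.023 + 0.063 = 0.111.
Setting f'(k) = n+g+δ gives 0.31·k^(0.31−1) = 0.111, hence k_gold = (0.31/0.111)^(1/0.69) ≈ 4.4303.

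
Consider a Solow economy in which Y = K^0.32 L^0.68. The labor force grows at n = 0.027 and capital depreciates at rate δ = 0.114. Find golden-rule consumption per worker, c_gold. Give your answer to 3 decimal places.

Capital per worker breaks even when investment replaces (n + δ)·k; here n + δ = 0.141.
At the golden rule the marginal product of capital equals n+δ: 0.32·k^(0.32−1) = 0.141. Solving, k_gold = (0.32/0.141)^(1/0.68) ≈ 3.3375.
y_gold = 3.3375^0.32 ≈ 1.4706.
c_gold = y_gold − (n+δ)·k_gold = 1.4706 − 0.141·3.3375 ≈ 1.0000.

c_gold ≈ 1.000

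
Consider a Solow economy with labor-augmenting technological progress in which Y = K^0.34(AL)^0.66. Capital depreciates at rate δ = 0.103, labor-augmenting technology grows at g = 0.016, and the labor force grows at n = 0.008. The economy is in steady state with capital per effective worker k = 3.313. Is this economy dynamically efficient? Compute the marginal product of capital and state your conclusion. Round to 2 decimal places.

Break-even investment rate: n + g + δ = 0.008 + 0.016 + 0.103 = 0.127.
MPK = 0.34·k^(0.34−1) = 0.34·3.313^(-0.66) ≈ 0.1542.
MPK > 0.127, so the economy is dynamically efficient (under-saving).

dynamically efficient; MPK ≈ 0.15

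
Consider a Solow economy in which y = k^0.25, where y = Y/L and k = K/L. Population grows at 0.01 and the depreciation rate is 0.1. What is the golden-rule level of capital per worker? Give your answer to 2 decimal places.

Break-even investment rate: n + δ = 0.01 + 0.1 = 0.11.
Setting f'(k) = n+δ gives 0.25·k^(0.25−1) = 0.11, hence k_gold = (0.25/0.11)^(1/0.75) ≈ 2.9881.

k_gold ≈ 2.99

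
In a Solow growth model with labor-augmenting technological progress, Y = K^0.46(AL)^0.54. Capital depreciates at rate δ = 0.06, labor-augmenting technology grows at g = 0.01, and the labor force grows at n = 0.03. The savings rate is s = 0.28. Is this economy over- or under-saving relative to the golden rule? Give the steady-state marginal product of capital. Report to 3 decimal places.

Break-even investment rate: n + g + δ = 0.03 + 0.01 + 0.06 = 0.1.
Steady-state k*: s·k^0.46 = 0.1·k gives k* = (0.28/0.1)^(1/0.54) ≈ 6.7309.
MPK = 0.46·6.7309^(-0.54) ≈ 0.1643.
MPK > n+g+δ = 0.1, so the economy is dynamically efficient (under-saving).

under-saving; MPK ≈ 0.164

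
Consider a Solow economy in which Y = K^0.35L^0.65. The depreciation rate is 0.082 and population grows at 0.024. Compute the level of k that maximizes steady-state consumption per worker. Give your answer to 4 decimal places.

k_gold ≈ 6.2820

Break-even investment rate: n + δ = 0.024 + 0.082 = 0.106.
At the golden rule the marginal product of capital equals n+δ: 0.35·k^(0.35−1) = 0.106. Solving, k_gold = (0.35/0.106)^(1/0.65) ≈ 6.2820.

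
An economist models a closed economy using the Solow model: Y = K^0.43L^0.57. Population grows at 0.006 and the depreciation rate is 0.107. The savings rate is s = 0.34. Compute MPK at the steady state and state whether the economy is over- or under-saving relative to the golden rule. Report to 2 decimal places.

The effective depreciation rate is n + δ = 0.006 + 0.107 = 0.113.
Steady-state k*: s·k^0.43 = 0.113·k gives k* = (0.34/0.113)^(1/0.57) ≈ 6.9072.
MPK = 0.43·6.9072^(-0.57) ≈ 0.1429.
MPK > n+δ = 0.113, so the economy is dynamically efficient (under-saving).

under-saving; MPK ≈ 0.14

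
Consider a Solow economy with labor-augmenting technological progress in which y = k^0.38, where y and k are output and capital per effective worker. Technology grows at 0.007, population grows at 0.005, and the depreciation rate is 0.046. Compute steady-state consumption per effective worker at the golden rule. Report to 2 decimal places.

Break-even investment rate: n + g + δ = 0.005 + 0.007 + 0.046 = 0.058.
Setting f'(k) = n+g+δ gives 0.38·k^(0.38−1) = 0.058, hence k_gold = (0.38/0.058)^(1/0.62) ≈ 20.7349.
y_gold = 20.7349^0.38 ≈ 3.1648.
c_gold = y_gold − (n+g+δ)·k_gold = 3.1648 − 0.058·20.7349 ≈ 1.9622.

c_gold ≈ 1.96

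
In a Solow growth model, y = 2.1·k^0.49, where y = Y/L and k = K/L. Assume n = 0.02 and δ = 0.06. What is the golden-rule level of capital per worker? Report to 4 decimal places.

The effective depreciation rate is n + δ = 0.02 + 0.06 = 0.08.
Setting f'(k) = n+δ gives 0.49·2.1·k^(0.49−1) = 0.08, hence k_gold = (0.49·2.1/0.08)^(1/0.51) ≈ 149.6745.

k_gold ≈ 149.6745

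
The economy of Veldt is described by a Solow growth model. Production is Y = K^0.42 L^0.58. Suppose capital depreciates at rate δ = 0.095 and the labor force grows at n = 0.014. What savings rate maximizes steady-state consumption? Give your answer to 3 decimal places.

s_gold = 0.420

The effective depreciation rate is n + δ = 0.014 + 0.095 = 0.109.
At the golden rule MPK = n+δ, and in any Cobb-Douglas steady state s = (n+δ)·k/y = MPK·k/y = capital's share 0.42.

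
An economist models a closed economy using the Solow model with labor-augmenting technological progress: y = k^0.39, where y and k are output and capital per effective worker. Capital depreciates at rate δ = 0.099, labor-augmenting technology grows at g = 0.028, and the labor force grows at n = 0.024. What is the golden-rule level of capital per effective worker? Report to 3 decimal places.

Capital per effective worker breaks even when investment replaces (n + g + δ)·k; here n + g + δ = 0.151.
At the golden rule the marginal product of capital equals n+g+δ: 0.39·k^(0.39−1) = 0.151. Solving, k_gold = (0.39/0.151)^(1/0.61) ≈ 4.7375.

k_gold ≈ 4.738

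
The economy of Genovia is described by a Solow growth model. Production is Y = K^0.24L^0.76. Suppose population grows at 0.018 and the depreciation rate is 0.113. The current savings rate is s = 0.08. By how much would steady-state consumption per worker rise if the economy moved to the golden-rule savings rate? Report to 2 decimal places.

Break-even investment rate: n + δ = 0.018 + 0.113 = 0.131.
Current steady state (s = 0.08): k* = (0.08/0.131)^(1/0.76) ≈ 0.5226, y* = 0.5226^0.24 ≈ 0.8558, c* = (1−0.08)·0.8558 ≈ 0.7873.
Setting f'(k) = n+δ gives 0.24·k^(0.24−1) = 0.131, hence k_gold = (0.24/0.131)^(1/0.76) ≈ 2.2181.
y_gold = 2.2181^0.24 ≈ 1.2107, c_gold = y_gold − 0.131·k_gold ≈ 0.9201.
Gain: Δc = 0.9201 − 0.7873 ≈ 0.1328.

Δc ≈ 0.13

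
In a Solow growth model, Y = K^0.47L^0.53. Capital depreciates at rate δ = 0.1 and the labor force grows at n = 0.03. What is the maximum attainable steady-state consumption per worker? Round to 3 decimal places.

c_gold ≈ 1.657

The effective depreciation rate is n + δ = 0.03 + 0.1 = 0.13.
At the golden rule the marginal product of capital equals n+δ: 0.47·k^(0.47−1) = 0.13. Solving, k_gold = (0.47/0.13)^(1/0.53) ≈ 11.3011.
y_gold = 11.3011^0.47 ≈ 3.1258.
c_gold = y_gold − (n+δ)·k_gold = 3.1258 − 0.13·11.3011 ≈ 1.6567.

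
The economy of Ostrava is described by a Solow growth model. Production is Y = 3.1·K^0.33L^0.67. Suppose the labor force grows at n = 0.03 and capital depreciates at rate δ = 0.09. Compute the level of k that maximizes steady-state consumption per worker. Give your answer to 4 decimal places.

k_gold ≈ 24.4961

Break-even investment rate: n + δ = 0.03 + 0.09 = 0.12.
At the golden rule the marginal product of capital equals n+δ: 0.33·3.1·k^(0.33−1) = 0.12. Solving, k_gold = (0.33·3.1/0.12)^(1/0.67) ≈ 24.4961.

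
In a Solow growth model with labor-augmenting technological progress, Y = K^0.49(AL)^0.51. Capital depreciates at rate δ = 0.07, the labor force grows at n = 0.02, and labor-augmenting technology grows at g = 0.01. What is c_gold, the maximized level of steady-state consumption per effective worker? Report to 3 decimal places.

c_gold ≈ 2.348

Capital per effective worker breaks even when investment replaces (n + g + δ)·k; here n + g + δ = 0.1.
Golden rule sets MPK = n+g+δ: 0.49·k^(0.49−1) = 0.1, so k_gold = (0.49/0.1)^(1/0.51) ≈ 22.5593.
y_gold = 22.5593^0.49 ≈ 4.6039.
c_gold = y_gold − (n+g+δ)·k_gold = 4.6039 − 0.1·22.5593 ≈ 2.3480.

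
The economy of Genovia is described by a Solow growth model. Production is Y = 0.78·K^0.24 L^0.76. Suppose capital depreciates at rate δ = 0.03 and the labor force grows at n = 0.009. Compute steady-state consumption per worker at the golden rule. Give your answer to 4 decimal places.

c_gold ≈ 0.9728

Capital per worker breaks even when investment replaces (n + δ)·k; here n + δ = 0.039.
Golden rule sets MPK = n+δ: 0.24·0.78·k^(0.24−1) = 0.039, so k_gold = (0.24·0.78/0.039)^(1/0.76) ≈ 7.8772.
y_gold = 0.78·7.8772^0.24 ≈ 1.2800.
c_gold = y_gold − (n+δ)·k_gold = 1.2800 − 0.039·7.8772 ≈ 0.9728.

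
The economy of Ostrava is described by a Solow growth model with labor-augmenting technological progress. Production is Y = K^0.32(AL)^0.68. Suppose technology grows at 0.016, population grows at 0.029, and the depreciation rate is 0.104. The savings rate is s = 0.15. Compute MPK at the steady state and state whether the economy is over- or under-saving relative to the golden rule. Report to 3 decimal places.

under-saving; MPK ≈ 0.318

Break-even investment rate: n + g + δ = 0.029 + 0.016 + 0.104 = 0.149.
Steady-state k*: s·k^0.32 = 0.149·k gives k* = (0.15/0.149)^(1/0.68) ≈ 1.0099.
MPK = 0.32·1.0099^(-0.68) ≈ 0.3179.
MPK > n+g+δ = 0.149, so the economy is dynamically efficient (under-saving).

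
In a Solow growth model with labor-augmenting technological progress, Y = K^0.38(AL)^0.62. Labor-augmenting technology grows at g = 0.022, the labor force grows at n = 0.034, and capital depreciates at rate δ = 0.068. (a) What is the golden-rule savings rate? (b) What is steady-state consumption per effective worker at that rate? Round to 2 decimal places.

(a) s_gold = 0.38; (b) c_gold ≈ 1.23

n + g + δ = 0.034 + 0.022 + 0.068 = 0.124.
For Cobb-Douglas, s_gold equals capital's share: s_gold = 0.38.
Golden rule sets MPK = n+g+δ: 0.38·k^(0.38−1) = 0.124, so k_gold = (0.38/0.124)^(1/0.62) ≈ 6.0877.
y_gold = 6.0877^0.38 ≈ 1.9865; c_gold = (1−0.38)·y_gold ≈ 1.2316.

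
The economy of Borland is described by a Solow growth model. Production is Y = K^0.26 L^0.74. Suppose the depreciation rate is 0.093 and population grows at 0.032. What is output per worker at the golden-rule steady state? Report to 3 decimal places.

Break-even investment rate: n + δ = 0.032 + 0.093 = 0.125.
At the golden rule the marginal product of capital equals n+δ: 0.26·k^(0.26−1) = 0.125. Solving, k_gold = (0.26/0.125)^(1/0.74) ≈ 2.6904.
Output: y_gold = k_gold^0.26 = 2.6904^0.26 ≈ 1.2935.

y_gold ≈ 1.293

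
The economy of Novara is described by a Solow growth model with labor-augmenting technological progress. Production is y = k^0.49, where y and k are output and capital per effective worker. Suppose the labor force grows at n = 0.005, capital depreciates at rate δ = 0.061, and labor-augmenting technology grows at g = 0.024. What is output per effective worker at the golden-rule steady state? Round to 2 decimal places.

y_gold ≈ 5.09

n + g + δ = 0.005 + 0.024 + 0.061 = 0.09.
Maximizing c = f(k) − (n+g+δ)·k gives f'(k) = n+g+δ, i.e. 0.49·k^(0.49−1) = 0.09, so k_gold = (0.49/0.09)^(1/0.51) ≈ 27.7362.
Output: y_gold = k_gold^0.49 = 27.7362^0.49 ≈ 5.0944.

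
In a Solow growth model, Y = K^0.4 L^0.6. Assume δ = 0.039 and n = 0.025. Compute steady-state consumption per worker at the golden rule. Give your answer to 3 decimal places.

c_gold ≈ 2.036

n + δ = 0.025 + 0.039 = 0.064.
At the golden rule the marginal product of capital equals n+δ: 0.4·k^(0.4−1) = 0.064. Solving, k_gold = (0.4/0.064)^(1/0.6) ≈ 21.2064.
y_gold = 21.2064^0.4 ≈ 3.3930.
c_gold = y_gold − (n+δ)·k_gold = 3.3930 − 0.064·21.2064 ≈ 2.0358.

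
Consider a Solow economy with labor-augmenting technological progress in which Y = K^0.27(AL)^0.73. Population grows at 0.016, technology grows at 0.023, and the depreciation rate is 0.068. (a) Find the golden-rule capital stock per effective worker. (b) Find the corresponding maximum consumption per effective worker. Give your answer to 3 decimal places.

(a) k_gold ≈ 3.554; (b) c_gold ≈ 1.028

Capital per effective worker breaks even when investment replaces (n + g + δ)·k; here n + g + δ = 0.107.
At the golden rule the marginal product of capital equals n+g+δ: 0.27·k^(0.27−1) = 0.107. Solving, k_gold = (0.27/0.107)^(1/0.73) ≈ 3.5535.
y_gold = 3.5535^0.27 ≈ 1.4082; c_gold = y_gold − 0.107·k_gold ≈ 1.0280.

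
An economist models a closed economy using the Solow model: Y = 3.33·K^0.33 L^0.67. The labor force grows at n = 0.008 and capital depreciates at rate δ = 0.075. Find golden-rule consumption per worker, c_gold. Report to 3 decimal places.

c_gold ≈ 7.963

The effective depreciation rate is n + δ = 0.008 + 0.075 = 0.083.
Maximizing c = f(k) − (n+δ)·k gives f'(k) = n+δ, i.e. 0.33·3.33·k^(0.33−1) = 0.083, so k_gold = (0.33·3.33/0.083)^(1/0.67) ≈ 47.2550.
y_gold = 3.33·47.2550^0.33 ≈ 11.8854.
c_gold = y_gold − (n+δ)·k_gold = 11.8854 − 0.083·47.2550 ≈ 7.9632.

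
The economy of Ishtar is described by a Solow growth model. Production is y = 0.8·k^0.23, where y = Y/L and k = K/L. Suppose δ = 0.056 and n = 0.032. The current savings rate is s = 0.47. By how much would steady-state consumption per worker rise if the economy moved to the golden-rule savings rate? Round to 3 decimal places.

Δc ≈ 0.114

Capital per worker breaks even when investment replaces (n + δ)·k; here n + δ = 0.088.
Current steady state (s = 0.47): k* = (0.47·0.8/0.088)^(1/0.77) ≈ 6.5932, y* = 0.8·6.5932^0.23 ≈ 1.2345, c* = (1−0.47)·1.2345 ≈ 0.6543.
Maximizing c = f(k) − (n+δ)·k gives f'(k) = n+δ, i.e. 0.23·0.8·k^(0.23−1) = 0.088, so k_gold = (0.23·0.8/0.088)^(1/0.77) ≈ 2.6063.
y_gold = 0.8·2.6063^0.23 ≈ 0.9972, c_gold = y_gold − 0.088·k_gold ≈ 0.7678.
Gain: Δc = 0.7678 − 0.6543 ≈ 0.1136.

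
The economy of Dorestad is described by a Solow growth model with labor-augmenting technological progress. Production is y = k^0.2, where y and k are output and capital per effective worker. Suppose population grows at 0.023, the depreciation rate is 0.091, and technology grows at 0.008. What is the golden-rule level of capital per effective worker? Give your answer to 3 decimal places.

k_gold ≈ 1.855

Break-even investment rate: n + g + δ = 0.023 + 0.008 + 0.091 = 0.122.
At the golden rule the marginal product of capital equals n+g+δ: 0.2·k^(0.2−1) = 0.122. Solving, k_gold = (0.2/0.122)^(1/0.8) ≈ 1.8550.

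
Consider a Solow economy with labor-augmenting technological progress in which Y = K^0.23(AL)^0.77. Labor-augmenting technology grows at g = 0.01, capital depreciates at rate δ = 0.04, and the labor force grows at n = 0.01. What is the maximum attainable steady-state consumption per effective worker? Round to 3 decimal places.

c_gold ≈ 1.150

Break-even investment rate: n + g + δ = 0.01 + 0.01 + 0.04 = 0.06.
Maximizing c = f(k) − (n+g+δ)·k gives f'(k) = n+g+δ, i.e. 0.23·k^(0.23−1) = 0.06, so k_gold = (0.23/0.06)^(1/0.77) ≈ 5.7265.
y_gold = 5.7265^0.23 ≈ 1.4939.
c_gold = y_gold − (n+g+δ)·k_gold = 1.4939 − 0.06·5.7265 ≈ 1.1503.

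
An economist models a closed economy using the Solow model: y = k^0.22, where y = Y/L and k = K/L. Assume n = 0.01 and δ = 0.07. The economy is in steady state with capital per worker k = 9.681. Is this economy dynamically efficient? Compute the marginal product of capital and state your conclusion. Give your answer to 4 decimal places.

dynamically inefficient; MPK ≈ 0.0374

Capital per worker breaks even when investment replaces (n + δ)·k; here n + δ = 0.08.
MPK = 0.22·k^(0.22−1) = 0.22·9.681^(-0.78) ≈ 0.0374.
MPK < 0.08, so the economy is dynamically inefficient (over-saving).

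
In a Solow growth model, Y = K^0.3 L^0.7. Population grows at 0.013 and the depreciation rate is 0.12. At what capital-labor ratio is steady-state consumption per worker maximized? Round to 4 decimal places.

The effective depreciation rate is n + δ = 0.013 + 0.12 = 0.133.
Setting f'(k) = n+δ gives 0.3·k^(0.3−1) = 0.133, hence k_gold = (0.3/0.133)^(1/0.7) ≈ 3.1965.

k_gold ≈ 3.1965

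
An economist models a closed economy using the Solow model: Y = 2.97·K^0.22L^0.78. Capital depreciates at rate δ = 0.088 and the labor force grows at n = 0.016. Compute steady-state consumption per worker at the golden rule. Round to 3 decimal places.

c_gold ≈ 3.890

Capital per worker breaks even when investment replaces (n + δ)·k; here n + δ = 0.104.
Maximizing c = f(k) − (n+δ)·k gives f'(k) = n+δ, i.e. 0.22·2.97·k^(0.22−1) = 0.104, so k_gold = (0.22·2.97/0.104)^(1/0.78) ≈ 10.5503.
y_gold = 2.97·10.5503^0.22 ≈ 4.9874.
c_gold = y_gold − (n+δ)·k_gold = 4.9874 − 0.104·10.5503 ≈ 3.8902.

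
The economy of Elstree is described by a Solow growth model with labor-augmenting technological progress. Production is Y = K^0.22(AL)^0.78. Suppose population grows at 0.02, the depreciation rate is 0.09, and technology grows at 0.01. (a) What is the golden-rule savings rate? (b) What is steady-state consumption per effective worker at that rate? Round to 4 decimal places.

The effective depreciation rate is n + g + δ = 0.02 + 0.01 + 0.09 = 0.12.
For Cobb-Douglas, s_gold equals capital's share: s_gold = 0.22.
Golden rule sets MPK = n+g+δ: 0.22·k^(0.22−1) = 0.12, so k_gold = (0.22/0.12)^(1/0.78) ≈ 2.1751.
y_gold = 2.1751^0.22 ≈ 1.1864; c_gold = (1−0.22)·y_gold ≈ 0.9254.

(a) s_gold = 0.2200; (b) c_gold ≈ 0.9254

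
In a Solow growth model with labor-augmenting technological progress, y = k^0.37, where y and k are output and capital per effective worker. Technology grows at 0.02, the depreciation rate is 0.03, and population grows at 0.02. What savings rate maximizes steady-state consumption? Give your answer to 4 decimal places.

Break-even investment rate: n + g + δ = 0.02 + 0.02 + 0.03 = 0.07.
At the golden rule MPK = n+g+δ, and in any Cobb-Douglas steady state s = (n+g+δ)·k/y = MPK·k/y = capital's share 0.37.

s_gold = 0.3700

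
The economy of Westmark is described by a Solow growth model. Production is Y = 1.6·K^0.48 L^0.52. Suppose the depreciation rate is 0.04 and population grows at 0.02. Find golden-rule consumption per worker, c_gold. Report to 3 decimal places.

c_gold ≈ 8.753

The effective depreciation rate is n + δ = 0.02 + 0.04 = 0.06.
Setting f'(k) = n+δ gives 0.48·1.6·k^(0.48−1) = 0.06, hence k_gold = (0.48·1.6/0.06)^(1/0.52) ≈ 134.6635.
y_gold = 1.6·134.6635^0.48 ≈ 16.8329.
c_gold = y_gold − (n+δ)·k_gold = 16.8329 − 0.06·134.6635 ≈ 8.7531.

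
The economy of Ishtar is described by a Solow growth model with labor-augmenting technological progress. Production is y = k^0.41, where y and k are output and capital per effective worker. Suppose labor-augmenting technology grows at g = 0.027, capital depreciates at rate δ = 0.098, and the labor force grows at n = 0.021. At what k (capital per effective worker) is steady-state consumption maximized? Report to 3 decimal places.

The effective depreciation rate is n + g + δ = 0.021 + 0.027 + 0.098 = 0.146.
At the golden rule the marginal product of capital equals n+g+δ: 0.41·k^(0.41−1) = 0.146. Solving, k_gold = (0.41/0.146)^(1/0.59) ≈ 5.7551.

k_gold ≈ 5.755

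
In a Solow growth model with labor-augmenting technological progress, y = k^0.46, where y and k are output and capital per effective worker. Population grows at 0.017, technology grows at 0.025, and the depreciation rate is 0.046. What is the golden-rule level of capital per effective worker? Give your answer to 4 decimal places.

k_gold ≈ 21.3865

Capital per effective worker breaks even when investment replaces (n + g + δ)·k; here n + g + δ = 0.088.
Golden rule sets MPK = n+g+δ: 0.46·k^(0.46−1) = 0.088, so k_gold = (0.46/0.088)^(1/0.54) ≈ 21.3865.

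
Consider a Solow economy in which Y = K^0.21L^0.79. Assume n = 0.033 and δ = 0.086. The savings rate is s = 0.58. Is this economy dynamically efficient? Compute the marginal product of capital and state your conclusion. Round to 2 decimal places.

Break-even investment rate: n + δ = 0.033 + 0.086 = 0.119.
Steady-state k*: s·k^0.21 = 0.119·k gives k* = (0.58/0.119)^(1/0.79) ≈ 7.4257.
MPK = 0.21·7.4257^(-0.79) ≈ 0.0431.
MPK < n+δ = 0.119, so the economy is dynamically inefficient (over-saving).

dynamically inefficient; MPK ≈ 0.04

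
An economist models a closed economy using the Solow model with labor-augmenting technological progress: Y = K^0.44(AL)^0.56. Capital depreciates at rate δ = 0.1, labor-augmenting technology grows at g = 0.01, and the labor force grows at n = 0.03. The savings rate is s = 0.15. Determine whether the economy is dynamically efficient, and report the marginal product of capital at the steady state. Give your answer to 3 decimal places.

dynamically efficient; MPK ≈ 0.411

n + g + δ = 0.03 + 0.01 + 0.1 = 0.14.
Steady-state k*: s·k^0.44 = 0.14·k gives k* = (0.15/0.14)^(1/0.56) ≈ 1.1311.
MPK = 0.44·1.1311^(-0.56) ≈ 0.4107.
MPK > n+g+δ = 0.14, so the economy is dynamically efficient (under-saving).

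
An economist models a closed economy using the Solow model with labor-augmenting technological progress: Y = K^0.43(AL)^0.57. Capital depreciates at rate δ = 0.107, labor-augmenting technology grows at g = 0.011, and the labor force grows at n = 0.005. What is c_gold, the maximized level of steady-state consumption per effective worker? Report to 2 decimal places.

Break-even investment rate: n + g + δ = 0.005 + 0.011 + 0.107 = 0.123.
Maximizing c = f(k) − (n+g+δ)·k gives f'(k) = n+g+δ, i.e. 0.43·k^(0.43−1) = 0.123, so k_gold = (0.43/0.123)^(1/0.57) ≈ 8.9871.
y_gold = 8.9871^0.43 ≈ 2.5707.
c_gold = y_gold − (n+g+δ)·k_gold = 2.5707 − 0.123·8.9871 ≈ 1.4653.

c_gold ≈ 1.47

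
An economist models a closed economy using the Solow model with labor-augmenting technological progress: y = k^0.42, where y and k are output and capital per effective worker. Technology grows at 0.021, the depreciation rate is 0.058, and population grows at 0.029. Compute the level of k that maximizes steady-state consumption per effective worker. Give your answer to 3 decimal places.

k_gold ≈ 10.398

The effective depreciation rate is n + g + δ = 0.029 + 0.021 + 0.058 = 0.108.
At the golden rule the marginal product of capital equals n+g+δ: 0.42·k^(0.42−1) = 0.108. Solving, k_gold = (0.42/0.108)^(1/0.58) ≈ 10.3978.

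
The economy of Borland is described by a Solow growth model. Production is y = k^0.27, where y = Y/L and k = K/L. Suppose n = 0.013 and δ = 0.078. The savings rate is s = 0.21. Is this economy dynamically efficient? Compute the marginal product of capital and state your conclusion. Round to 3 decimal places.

Break-even investment rate: n + δ = 0.013 + 0.078 = 0.091.
Steady-state k*: s·k^0.27 = 0.091·k gives k* = (0.21/0.091)^(1/0.73) ≈ 3.1442.
MPK = 0.27·3.1442^(-0.73) ≈ 0.1170.
MPK > n+δ = 0.091, so the economy is dynamically efficient (under-saving).

dynamically efficient; MPK ≈ 0.117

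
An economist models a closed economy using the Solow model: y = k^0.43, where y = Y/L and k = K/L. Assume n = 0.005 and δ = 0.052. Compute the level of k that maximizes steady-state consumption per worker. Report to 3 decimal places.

n + δ = 0.005 + 0.052 = 0.057.
Golden rule sets MPK = n+δ: 0.43·k^(0.43−1) = 0.057, so k_gold = (0.43/0.057)^(1/0.57) ≈ 34.6448.

k_gold ≈ 34.645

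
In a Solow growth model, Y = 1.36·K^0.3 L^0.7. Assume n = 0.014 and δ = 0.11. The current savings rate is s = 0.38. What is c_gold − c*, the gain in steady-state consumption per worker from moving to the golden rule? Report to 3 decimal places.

Δc ≈ 0.031

n + δ = 0.014 + 0.11 = 0.124.
Current steady state (s = 0.38): k* = (0.38·1.36/0.124)^(1/0.7) ≈ 7.6837, y* = 1.36·7.6837^0.3 ≈ 2.5073, c* = (1−0.38)·2.5073 ≈ 1.5545.
Setting f'(k) = n+δ gives 0.3·1.36·k^(0.3−1) = 0.124, hence k_gold = (0.3·1.36/0.124)^(1/0.7) ≈ 5.4817.
y_gold = 1.36·5.4817^0.3 ≈ 2.2658, c_gold = y_gold − 0.124·k_gold ≈ 1.5860.
Gain: Δc = 1.5860 − 1.5545 ≈ 0.0315.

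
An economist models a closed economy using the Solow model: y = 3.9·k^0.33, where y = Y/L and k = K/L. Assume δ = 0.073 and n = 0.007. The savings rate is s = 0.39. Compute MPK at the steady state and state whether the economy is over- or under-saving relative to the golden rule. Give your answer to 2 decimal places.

over-saving; MPK ≈ 0.07

Capital per worker breaks even when investment replaces (n + δ)·k; here n + δ = 0.08.
Steady-state k*: s·A·k^0.33 = 0.08·k gives k* = (0.39·3.9/0.08)^(1/0.67) ≈ 81.0987.
MPK = 0.33·3.9·81.0987^(-0.67) ≈ 0.0677.
MPK < n+δ = 0.08, so the economy is dynamically inefficient (over-saving).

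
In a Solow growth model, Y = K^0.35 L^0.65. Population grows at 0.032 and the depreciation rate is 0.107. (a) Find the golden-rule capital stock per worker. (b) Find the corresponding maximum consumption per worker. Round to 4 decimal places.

(a) k_gold ≈ 4.1400; (b) c_gold ≈ 1.0687

Capital per worker breaks even when investment replaces (n + δ)·k; here n + δ = 0.139.
Setting f'(k) = n+δ gives 0.35·k^(0.35−1) = 0.139, hence k_gold = (0.35/0.139)^(1/0.65) ≈ 4.1400.
y_gold = 4.1400^0.35 ≈ 1.6442; c_gold = y_gold − 0.139·k_gold ≈ 1.0687.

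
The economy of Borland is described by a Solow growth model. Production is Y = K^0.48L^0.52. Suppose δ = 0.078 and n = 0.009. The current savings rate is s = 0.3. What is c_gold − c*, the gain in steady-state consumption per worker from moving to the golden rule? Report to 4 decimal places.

Capital per worker breaks even when investment replaces (n + δ)·k; here n + δ = 0.087.
Current steady state (s = 0.3): k* = (0.3/0.087)^(1/0.52) ≈ 10.8106, y* = 10.8106^0.48 ≈ 3.1351, c* = (1−0.3)·3.1351 ≈ 2.1946.
Maximizing c = f(k) − (n+δ)·k gives f'(k) = n+δ, i.e. 0.48·k^(0.48−1) = 0.087, so k_gold = (0.48/0.087)^(1/0.52) ≈ 26.6924.
y_gold = 26.6924^0.48 ≈ 4.8380, c_gold = y_gold − 0.087·k_gold ≈ 2.5158.
Gain: Δc = 2.5158 − 2.1946 ≈ 0.3212.

Δc ≈ 0.3212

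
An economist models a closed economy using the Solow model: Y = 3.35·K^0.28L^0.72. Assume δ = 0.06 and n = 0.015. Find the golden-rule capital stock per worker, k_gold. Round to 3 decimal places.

k_gold ≈ 33.405

The effective depreciation rate is n + δ = 0.015 + 0.06 = 0.075.
Maximizing c = f(k) − (n+δ)·k gives f'(k) = n+δ, i.e. 0.28·3.35·k^(0.28−1) = 0.075, so k_gold = (0.28·3.35/0.075)^(1/0.72) ≈ 33.4047.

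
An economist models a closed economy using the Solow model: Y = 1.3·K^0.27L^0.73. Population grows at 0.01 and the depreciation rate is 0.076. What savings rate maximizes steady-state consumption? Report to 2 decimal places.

Break-even investment rate: n + δ = 0.01 + 0.076 = 0.086.
At the golden rule MPK = n+δ, and in any Cobb-Douglas steady state s = (n+δ)·k/y = MPK·k/y = capital's share 0.27.

s_gold = 0.27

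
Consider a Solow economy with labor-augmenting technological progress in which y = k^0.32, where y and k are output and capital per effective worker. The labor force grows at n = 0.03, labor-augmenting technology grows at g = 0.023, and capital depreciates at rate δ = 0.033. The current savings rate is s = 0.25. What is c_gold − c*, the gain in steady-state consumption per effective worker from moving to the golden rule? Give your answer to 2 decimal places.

Δc ≈ 0.02

Capital per effective worker breaks even when investment replaces (n + g + δ)·k; here n + g + δ = 0.086.
Current steady state (s = 0.25): k* = (0.25/0.086)^(1/0.68) ≈ 4.8032, y* = 4.8032^0.32 ≈ 1.6523, c* = (1−0.25)·1.6523 ≈ 1.2392.
Maximizing c = f(k) − (n+g+δ)·k gives f'(k) = n+g+δ, i.e. 0.32·k^(0.32−1) = 0.086, so k_gold = (0.32/0.086)^(1/0.68) ≈ 6.9055.
y_gold = 6.9055^0.32 ≈ 1.8558, c_gold = y_gold − 0.086·k_gold ≈ 1.2620.
Gain: Δc = 1.2620 − 1.2392 ≈ 0.0227.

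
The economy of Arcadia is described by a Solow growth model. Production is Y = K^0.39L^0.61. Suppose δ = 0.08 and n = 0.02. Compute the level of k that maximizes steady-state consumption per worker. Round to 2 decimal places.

Capital per worker breaks even when investment replaces (n + δ)·k; here n + δ = 0.1.
Golden rule sets MPK = n+δ: 0.39·k^(0.39−1) = 0.1, so k_gold = (0.39/0.1)^(1/0.61) ≈ 9.3102.

k_gold ≈ 9.31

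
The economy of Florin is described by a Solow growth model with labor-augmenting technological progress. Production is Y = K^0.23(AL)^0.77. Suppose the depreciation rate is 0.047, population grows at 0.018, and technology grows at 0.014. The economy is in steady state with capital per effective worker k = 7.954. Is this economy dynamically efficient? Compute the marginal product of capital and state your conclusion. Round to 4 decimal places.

dynamically inefficient; MPK ≈ 0.0466

n + g + δ = 0.018 + 0.014 + 0.047 = 0.079.
MPK = 0.23·k^(0.23−1) = 0.23·7.954^(-0.77) ≈ 0.0466.
MPK < 0.079, so the economy is dynamically inefficient (over-saving).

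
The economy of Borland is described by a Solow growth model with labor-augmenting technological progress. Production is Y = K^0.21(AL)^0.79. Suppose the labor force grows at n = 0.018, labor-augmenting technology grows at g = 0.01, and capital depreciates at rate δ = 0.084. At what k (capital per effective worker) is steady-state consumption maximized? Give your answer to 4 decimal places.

The effective depreciation rate is n + g + δ = 0.018 + 0.01 + 0.084 = 0.112.
At the golden rule the marginal product of capital equals n+g+δ: 0.21·k^(0.21−1) = 0.112. Solving, k_gold = (0.21/0.112)^(1/0.79) ≈ 2.2160.

k_gold ≈ 2.2160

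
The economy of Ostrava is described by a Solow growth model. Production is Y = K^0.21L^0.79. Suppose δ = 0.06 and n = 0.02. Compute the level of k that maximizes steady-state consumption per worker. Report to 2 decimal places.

Capital per worker breaks even when investment replaces (n + δ)·k; here n + δ = 0.08.
Golden rule sets MPK = n+δ: 0.21·k^(0.21−1) = 0.08, so k_gold = (0.21/0.08)^(1/0.79) ≈ 3.3927.

k_gold ≈ 3.39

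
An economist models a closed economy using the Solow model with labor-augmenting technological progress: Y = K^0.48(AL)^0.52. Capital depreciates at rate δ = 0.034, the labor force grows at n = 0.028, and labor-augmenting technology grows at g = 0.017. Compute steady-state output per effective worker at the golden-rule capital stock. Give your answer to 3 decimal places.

Capital per effective worker breaks even when investment replaces (n + g + δ)·k; here n + g + δ = 0.079.
Golden rule sets MPK = n+g+δ: 0.48·k^(0.48−1) = 0.079, so k_gold = (0.48/0.079)^(1/0.52) ≈ 32.1329.
Output: y_gold = k_gold^0.48 = 32.1329^0.48 ≈ 5.2885.

y_gold ≈ 5.289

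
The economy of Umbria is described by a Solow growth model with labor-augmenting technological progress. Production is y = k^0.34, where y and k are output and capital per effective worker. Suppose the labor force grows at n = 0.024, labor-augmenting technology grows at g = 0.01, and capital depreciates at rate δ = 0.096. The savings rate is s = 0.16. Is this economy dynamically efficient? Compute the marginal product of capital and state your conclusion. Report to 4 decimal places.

dynamically efficient; MPK ≈ 0.2762

Capital per effective worker breaks even when investment replaces (n + g + δ)·k; here n + g + δ = 0.13.
Steady-state k*: s·k^0.34 = 0.13·k gives k* = (0.16/0.13)^(1/0.66) ≈ 1.3697.
MPK = 0.34·1.3697^(-0.66) ≈ 0.2762.
MPK > n+g+δ = 0.13, so the economy is dynamically efficient (under-saving).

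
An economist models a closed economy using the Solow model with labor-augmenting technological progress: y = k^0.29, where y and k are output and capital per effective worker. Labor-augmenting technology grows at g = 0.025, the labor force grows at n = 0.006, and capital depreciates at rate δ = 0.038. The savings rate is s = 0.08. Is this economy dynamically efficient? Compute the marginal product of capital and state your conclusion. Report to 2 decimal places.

Capital per effective worker breaks even when investment replaces (n + g + δ)·k; here n + g + δ = 0.069.
Steady-state k*: s·k^0.29 = 0.069·k gives k* = (0.08/0.069)^(1/0.71) ≈ 1.2316.
MPK = 0.29·1.2316^(-0.71) ≈ 0.2501.
MPK > n+g+δ = 0.069, so the economy is dynamically efficient (under-saving).

dynamically efficient; MPK ≈ 0.25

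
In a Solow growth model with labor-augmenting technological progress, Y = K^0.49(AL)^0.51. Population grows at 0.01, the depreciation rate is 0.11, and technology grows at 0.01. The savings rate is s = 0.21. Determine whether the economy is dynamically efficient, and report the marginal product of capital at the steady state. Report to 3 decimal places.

n + g + δ = 0.01 + 0.01 + 0.11 = 0.13.
Steady-state k*: s·k^0.49 = 0.13·k gives k* = (0.21/0.13)^(1/0.51) ≈ 2.5609.
MPK = 0.49·2.5609^(-0.51) ≈ 0.3033.
MPK > n+g+δ = 0.13, so the economy is dynamically efficient (under-saving).

dynamically efficient; MPK ≈ 0.303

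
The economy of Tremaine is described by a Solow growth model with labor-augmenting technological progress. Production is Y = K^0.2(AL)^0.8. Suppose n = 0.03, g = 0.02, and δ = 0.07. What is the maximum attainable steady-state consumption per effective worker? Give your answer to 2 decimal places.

Break-even investment rate: n + g + δ = 0.03 + 0.02 + 0.07 = 0.12.
Maximizing c = f(k) − (n+g+δ)·k gives f'(k) = n+g+δ, i.e. 0.2·k^(0.2−1) = 0.12, so k_gold = (0.2/0.12)^(1/0.8) ≈ 1.8937.
y_gold = 1.8937^0.2 ≈ 1.1362.
c_gold = y_gold − (n+g+δ)·k_gold = 1.1362 − 0.12·1.8937 ≈ 0.9090.

c_gold ≈ 0.91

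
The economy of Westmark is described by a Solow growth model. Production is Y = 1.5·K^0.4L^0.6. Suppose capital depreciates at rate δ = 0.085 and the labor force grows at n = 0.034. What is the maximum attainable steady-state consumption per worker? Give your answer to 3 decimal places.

The effective depreciation rate is n + δ = 0.034 + 0.085 = 0.119.
Setting f'(k) = n+δ gives 0.4·1.5·k^(0.4−1) = 0.119, hence k_gold = (0.4·1.5/0.119)^(1/0.6) ≈ 14.8254.
y_gold = 1.5·14.8254^0.4 ≈ 4.4106.
c_gold = y_gold − (n+δ)·k_gold = 4.4106 − 0.119·14.8254 ≈ 2.6463.

c_gold ≈ 2.646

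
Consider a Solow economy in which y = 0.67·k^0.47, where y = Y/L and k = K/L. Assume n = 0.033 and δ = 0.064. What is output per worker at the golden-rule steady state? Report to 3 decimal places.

Break-even investment rate: n + δ = 0.033 + 0.064 = 0.097.
Maximizing c = f(k) − (n+δ)·k gives f'(k) = n+δ, i.e. 0.47·0.67·k^(0.47−1) = 0.097, so k_gold = (0.47·0.67/0.097)^(1/0.53) ≈ 9.2237.
Output: y_gold = 0.67·k_gold^0.47 = 0.67·9.2237^0.47 ≈ 1.9036.

y_gold ≈ 1.904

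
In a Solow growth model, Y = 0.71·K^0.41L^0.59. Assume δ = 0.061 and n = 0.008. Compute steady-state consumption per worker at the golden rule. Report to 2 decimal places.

Capital per worker breaks even when investment replaces (n + δ)·k; here n + δ = 0.069.
Maximizing c = f(k) − (n+δ)·k gives f'(k) = n+δ, i.e. 0.41·0.71·k^(0.41−1) = 0.069, so k_gold = (0.41·0.71/0.069)^(1/0.59) ≈ 11.4723.
y_gold = 0.71·11.4723^0.41 ≈ 1.9307.
c_gold = y_gold − (n+δ)·k_gold = 1.9307 − 0.069·11.4723 ≈ 1.1391.

c_gold ≈ 1.14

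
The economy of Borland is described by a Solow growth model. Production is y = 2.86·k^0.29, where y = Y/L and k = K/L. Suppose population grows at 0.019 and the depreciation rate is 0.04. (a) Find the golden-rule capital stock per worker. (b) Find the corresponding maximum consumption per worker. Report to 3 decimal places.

(a) k_gold ≈ 41.379; (b) c_gold ≈ 5.977

The effective depreciation rate is n + δ = 0.019 + 0.04 = 0.059.
At the golden rule the marginal product of capital equals n+δ: 0.29·2.86·k^(0.29−1) = 0.059. Solving, k_gold = (0.29·2.86/0.059)^(1/0.71) ≈ 41.3788.
y_gold = 2.86·41.3788^0.29 ≈ 8.4184; c_gold = y_gold − 0.059·k_gold ≈ 5.9771.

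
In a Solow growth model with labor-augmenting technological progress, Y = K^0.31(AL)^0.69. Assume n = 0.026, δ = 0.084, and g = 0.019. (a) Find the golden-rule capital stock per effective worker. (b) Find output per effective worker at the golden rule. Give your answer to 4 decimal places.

(a) k_gold ≈ 3.5632; (b) y_gold ≈ 1.4828

n + g + δ = 0.026 + 0.019 + 0.084 = 0.129.
At the golden rule the marginal product of capital equals n+g+δ: 0.31·k^(0.31−1) = 0.129. Solving, k_gold = (0.31/0.129)^(1/0.69) ≈ 3.5632.
y_gold = 3.5632^0.31 ≈ 1.4828.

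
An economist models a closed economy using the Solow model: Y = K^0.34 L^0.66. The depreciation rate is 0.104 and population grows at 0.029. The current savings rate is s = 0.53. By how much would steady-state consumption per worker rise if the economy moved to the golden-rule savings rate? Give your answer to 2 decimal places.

The effective depreciation rate is n + δ = 0.029 + 0.104 = 0.133.
Current steady state (s = 0.53): k* = (0.53/0.133)^(1/0.66) ≈ 8.1233, y* = 8.1233^0.34 ≈ 2.0385, c* = (1−0.53)·2.0385 ≈ 0.9581.
Setting f'(k) = n+δ gives 0.34·k^(0.34−1) = 0.133, hence k_gold = (0.34/0.133)^(1/0.66) ≈ 4.1459.
y_gold = 4.1459^0.34 ≈ 1.6218, c_gold = y_gold − 0.133·k_gold ≈ 1.0704.
Gain: Δc = 1.0704 − 0.9581 ≈ 0.1123.

Δc ≈ 0.11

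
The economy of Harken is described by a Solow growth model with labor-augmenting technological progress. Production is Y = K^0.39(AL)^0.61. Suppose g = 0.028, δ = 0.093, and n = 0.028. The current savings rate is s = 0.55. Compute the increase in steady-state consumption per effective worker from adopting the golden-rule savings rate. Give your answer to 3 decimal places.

Break-even investment rate: n + g + δ = 0.028 + 0.028 + 0.093 = 0.149.
Current steady state (s = 0.55): k* = (0.55/0.149)^(1/0.61) ≈ 8.5074, y* = 8.5074^0.39 ≈ 2.3047, c* = (1−0.55)·2.3047 ≈ 1.0371.
At the golden rule the marginal product of capital equals n+g+δ: 0.39·k^(0.39−1) = 0.149. Solving, k_gold = (0.39/0.149)^(1/0.61) ≈ 4.8422.
y_gold = 4.8422^0.39 ≈ 1.8500, c_gold = y_gold − 0.149·k_gold ≈ 1.1285.
Gain: Δc = 1.1285 − 1.0371 ≈ 0.0914.

Δc ≈ 0.091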